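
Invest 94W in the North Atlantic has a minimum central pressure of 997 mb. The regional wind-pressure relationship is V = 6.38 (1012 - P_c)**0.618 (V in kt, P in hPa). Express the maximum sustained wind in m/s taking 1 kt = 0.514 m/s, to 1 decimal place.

17.5 m/s

ΔP = 1012 − 997 = 15 mb.
V ≈ 6.38 × 15^0.618 = 6.38 × 5.331 ≈ 34.013 kt.
34.013 × 0.514 ≈ 17.48 m/s → 17.5 m/s.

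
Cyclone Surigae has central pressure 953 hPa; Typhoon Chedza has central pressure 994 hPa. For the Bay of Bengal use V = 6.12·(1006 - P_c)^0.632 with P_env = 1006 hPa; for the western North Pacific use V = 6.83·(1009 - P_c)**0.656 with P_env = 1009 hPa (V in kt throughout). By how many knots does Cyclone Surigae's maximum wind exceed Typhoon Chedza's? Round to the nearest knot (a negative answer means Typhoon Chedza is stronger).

35 kt

Cyclone Surigae: ΔP = 53; V ≈ 6.12 × 53^0.632 ≈ 75.25 kt.
Typhoon Chedza: ΔP = 15; V ≈ 6.83 × 15^0.656 ≈ 40.36 kt.
Difference ≈ 75.25 − 40.36 = 34.89 → 35 kt.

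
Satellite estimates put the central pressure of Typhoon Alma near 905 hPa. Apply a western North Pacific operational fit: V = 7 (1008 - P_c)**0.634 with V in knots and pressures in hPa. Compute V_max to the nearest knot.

ΔP = 1008 − 905 = 103 hPa.
103^0.634 ≈ 18.886.
V ≈ 7 × 18.886 ≈ 132.2 kt.

132 kt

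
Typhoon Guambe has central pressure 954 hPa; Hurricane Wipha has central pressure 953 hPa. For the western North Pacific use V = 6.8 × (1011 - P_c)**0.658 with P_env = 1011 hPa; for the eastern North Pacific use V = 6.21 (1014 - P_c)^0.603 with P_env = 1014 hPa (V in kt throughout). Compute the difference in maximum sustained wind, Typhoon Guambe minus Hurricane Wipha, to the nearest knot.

23 kt

Typhoon Guambe: ΔP = 57; V ≈ 6.8 × 57^0.658 ≈ 97.25 kt.
Hurricane Wipha: ΔP = 61; V ≈ 6.21 × 61^0.603 ≈ 74.07 kt.
Difference ≈ 97.25 − 74.07 = 23.18 → 23 kt.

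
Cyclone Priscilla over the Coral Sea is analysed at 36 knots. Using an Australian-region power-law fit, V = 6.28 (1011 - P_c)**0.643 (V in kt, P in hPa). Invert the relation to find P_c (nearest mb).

996 mb

ΔP = (V / 6.28)^(1/0.643) = (36/6.28)^1.555.
36/6.28 = 5.732; 5.732^1.555 ≈ 15.11 mb.
P_c = 1011 − 15.11 = 995.89 ≈ 996 mb.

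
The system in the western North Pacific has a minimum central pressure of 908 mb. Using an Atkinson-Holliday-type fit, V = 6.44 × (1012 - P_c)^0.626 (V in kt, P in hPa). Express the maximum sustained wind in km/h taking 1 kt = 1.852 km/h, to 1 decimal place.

218.4 km/h

ΔP = 1012 − 908 = 104 mb.
V ≈ 6.44 × 104^0.626 = 6.44 × 18.309 ≈ 117.909 kt.
117.909 × 1.852 ≈ 218.37 km/h → 218.4 km/h.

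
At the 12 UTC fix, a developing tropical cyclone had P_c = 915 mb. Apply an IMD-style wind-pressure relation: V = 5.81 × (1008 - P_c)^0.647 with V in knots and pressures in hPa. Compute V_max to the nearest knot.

109 kt

ΔP = 1008 − 915 = 93 mb.
93^0.647 ≈ 18.776.
V ≈ 5.81 × 18.776 ≈ 109.1 kt.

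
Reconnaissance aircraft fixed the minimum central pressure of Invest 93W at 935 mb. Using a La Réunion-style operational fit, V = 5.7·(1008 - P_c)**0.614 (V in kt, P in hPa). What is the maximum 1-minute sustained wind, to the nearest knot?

ΔP = 1008 − 935 = 73 mb.
73^0.614 ≈ 13.934.
V ≈ 5.7 × 13.934 ≈ 79.4 kt.

79 kt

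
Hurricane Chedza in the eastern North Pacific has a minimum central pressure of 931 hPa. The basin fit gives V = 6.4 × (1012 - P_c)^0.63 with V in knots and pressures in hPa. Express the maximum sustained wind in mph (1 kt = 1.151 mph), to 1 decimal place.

117.4 mph

ΔP = 1012 − 931 = 81 hPa.
V ≈ 6.4 × 81^0.63 = 6.4 × 15.935 ≈ 101.982 kt.
101.982 × 1.151 ≈ 117.38 mph → 117.4 mph.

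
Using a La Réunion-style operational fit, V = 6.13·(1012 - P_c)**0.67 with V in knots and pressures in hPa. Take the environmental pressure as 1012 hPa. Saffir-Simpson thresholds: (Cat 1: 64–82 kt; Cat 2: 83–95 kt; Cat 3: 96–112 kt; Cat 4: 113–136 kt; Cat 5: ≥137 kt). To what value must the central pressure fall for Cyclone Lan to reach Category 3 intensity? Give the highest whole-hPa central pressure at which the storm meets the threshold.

Category 3 begins at V = 96 kt.
Required ΔP = (96/6.13)^(1/0.67) = 15.661^1.493 ≈ 60.72 hPa.
P_c ≤ 1012 − 60.72 = 951.28, so the highest integer P_c is 951 hPa.

951 hPa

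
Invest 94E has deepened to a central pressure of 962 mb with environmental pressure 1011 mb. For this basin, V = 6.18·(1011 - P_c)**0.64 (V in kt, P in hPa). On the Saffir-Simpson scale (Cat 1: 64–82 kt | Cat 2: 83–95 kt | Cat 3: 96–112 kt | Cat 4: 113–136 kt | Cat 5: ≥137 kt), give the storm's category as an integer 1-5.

ΔP = 1011 − 962 = 49 mb.
V ≈ 6.18 × 49^0.64 = 6.18 × 12.07 ≈ 75 kt.
75 kt falls in the Category 1 band.

1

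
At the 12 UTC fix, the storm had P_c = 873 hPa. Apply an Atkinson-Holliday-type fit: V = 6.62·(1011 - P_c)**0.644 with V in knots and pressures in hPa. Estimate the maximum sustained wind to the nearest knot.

158 kt

ΔP = 1011 − 873 = 138 hPa.
138^0.644 ≈ 23.883.
V ≈ 6.62 × 23.883 ≈ 158.1 kt.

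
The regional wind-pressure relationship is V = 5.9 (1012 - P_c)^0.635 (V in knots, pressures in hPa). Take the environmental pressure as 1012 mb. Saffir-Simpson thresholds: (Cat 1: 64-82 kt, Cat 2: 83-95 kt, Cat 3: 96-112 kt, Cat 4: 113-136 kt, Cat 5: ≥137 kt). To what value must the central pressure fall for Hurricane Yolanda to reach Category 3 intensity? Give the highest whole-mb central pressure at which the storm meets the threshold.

Category 3 begins at V = 96 kt.
Required ΔP = (96/5.9)^(1/0.635) = 16.271^1.575 ≈ 80.86 mb.
P_c ≤ 1012 − 80.86 = 931.14, so the highest integer P_c is 931 mb.

931 mb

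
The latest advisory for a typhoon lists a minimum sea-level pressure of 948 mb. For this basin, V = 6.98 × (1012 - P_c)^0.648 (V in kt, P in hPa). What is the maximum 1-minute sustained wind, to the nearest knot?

ΔP = 1012 − 948 = 64 mb.
64^0.648 ≈ 14.805.
V ≈ 6.98 × 14.805 ≈ 103.3 kt.

103 kt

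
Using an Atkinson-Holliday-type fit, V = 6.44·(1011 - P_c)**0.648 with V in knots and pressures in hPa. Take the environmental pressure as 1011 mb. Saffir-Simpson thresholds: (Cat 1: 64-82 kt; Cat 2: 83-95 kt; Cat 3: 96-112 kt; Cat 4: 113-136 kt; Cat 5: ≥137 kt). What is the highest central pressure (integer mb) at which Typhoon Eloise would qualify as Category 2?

Category 2 begins at V = 83 kt.
Required ΔP = (83/6.44)^(1/0.648) = 12.888^1.543 ≈ 51.67 mb.
P_c ≤ 1011 − 51.67 = 959.33, so the highest integer P_c is 959 mb.

959 mb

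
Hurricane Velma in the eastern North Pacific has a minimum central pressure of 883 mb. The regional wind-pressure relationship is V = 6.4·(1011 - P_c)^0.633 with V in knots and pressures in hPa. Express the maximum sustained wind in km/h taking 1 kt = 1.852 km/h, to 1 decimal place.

255.7 km/h

ΔP = 1011 − 883 = 128 mb.
V ≈ 6.4 × 128^0.633 = 6.4 × 21.571 ≈ 138.052 kt.
138.052 × 1.852 ≈ 255.67 km/h → 255.7 km/h.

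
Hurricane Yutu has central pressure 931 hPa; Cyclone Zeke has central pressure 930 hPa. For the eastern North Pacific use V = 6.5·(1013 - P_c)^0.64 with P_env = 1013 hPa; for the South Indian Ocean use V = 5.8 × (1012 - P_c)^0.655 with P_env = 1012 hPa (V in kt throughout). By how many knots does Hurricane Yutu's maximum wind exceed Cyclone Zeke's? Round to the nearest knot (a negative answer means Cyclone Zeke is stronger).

Hurricane Yutu: ΔP = 82; V ≈ 6.5 × 82^0.64 ≈ 109.08 kt.
Cyclone Zeke: ΔP = 82; V ≈ 5.8 × 82^0.655 ≈ 103.99 kt.
Difference ≈ 109.08 − 103.99 = 5.09 → 5 kt.

5 kt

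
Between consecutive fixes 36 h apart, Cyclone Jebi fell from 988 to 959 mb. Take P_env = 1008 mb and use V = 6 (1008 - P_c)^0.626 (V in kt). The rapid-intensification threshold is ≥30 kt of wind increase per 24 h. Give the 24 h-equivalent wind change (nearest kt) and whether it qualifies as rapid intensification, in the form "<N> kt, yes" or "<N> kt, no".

V₁: ΔP = 20, V ≈ 6 × 20^0.626 ≈ 39.14 kt.
V₂: ΔP = 49, V ≈ 6 × 49^0.626 ≈ 68.58 kt.
ΔV over 36 h = 29.44 kt → 24 h equivalent = 29.44 × 24/36 ≈ 19.63 kt.
20 kt < 30 kt ⇒ not rapid intensification.

20 kt, no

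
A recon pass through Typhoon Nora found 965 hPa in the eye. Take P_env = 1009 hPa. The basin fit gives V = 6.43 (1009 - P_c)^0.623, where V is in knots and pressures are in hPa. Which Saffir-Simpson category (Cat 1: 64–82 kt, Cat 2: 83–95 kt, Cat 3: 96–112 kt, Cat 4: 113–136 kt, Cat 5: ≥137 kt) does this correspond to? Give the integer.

1

ΔP = 1009 − 965 = 44 hPa.
V ≈ 6.43 × 44^0.623 = 6.43 × 10.57 ≈ 68 kt.
68 kt falls in the Category 1 band.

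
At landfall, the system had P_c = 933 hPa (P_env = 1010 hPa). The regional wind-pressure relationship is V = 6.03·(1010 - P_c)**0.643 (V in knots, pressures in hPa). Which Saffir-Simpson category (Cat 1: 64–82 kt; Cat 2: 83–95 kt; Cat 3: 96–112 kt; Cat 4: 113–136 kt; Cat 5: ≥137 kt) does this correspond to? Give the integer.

ΔP = 1010 − 933 = 77 hPa.
V ≈ 6.03 × 77^0.643 = 6.03 × 16.33 ≈ 98 kt.
98 kt falls in the Category 3 band.

3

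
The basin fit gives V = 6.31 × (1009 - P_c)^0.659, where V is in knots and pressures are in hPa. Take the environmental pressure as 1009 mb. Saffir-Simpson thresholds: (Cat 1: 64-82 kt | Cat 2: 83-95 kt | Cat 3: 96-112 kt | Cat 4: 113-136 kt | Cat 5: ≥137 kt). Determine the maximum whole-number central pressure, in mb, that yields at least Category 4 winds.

Category 4 begins at V = 113 kt.
Required ΔP = (113/6.31)^(1/0.659) = 17.908^1.517 ≈ 79.70 mb.
P_c ≤ 1009 − 79.70 = 929.30, so the highest integer P_c is 929 mb.

929 mb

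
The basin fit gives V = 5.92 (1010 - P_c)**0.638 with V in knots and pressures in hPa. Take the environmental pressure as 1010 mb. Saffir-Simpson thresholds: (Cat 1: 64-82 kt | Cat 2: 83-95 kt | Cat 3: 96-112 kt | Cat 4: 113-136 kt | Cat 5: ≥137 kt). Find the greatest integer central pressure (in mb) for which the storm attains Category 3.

Category 3 begins at V = 96 kt.
Required ΔP = (96/5.92)^(1/0.638) = 16.216^1.567 ≈ 78.79 mb.
P_c ≤ 1010 − 78.79 = 931.21, so the highest integer P_c is 931 mb.

931 mb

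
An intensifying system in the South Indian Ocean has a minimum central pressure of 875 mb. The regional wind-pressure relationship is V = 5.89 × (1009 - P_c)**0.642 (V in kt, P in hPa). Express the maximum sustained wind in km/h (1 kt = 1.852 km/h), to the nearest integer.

ΔP = 1009 − 875 = 134 mb.
V ≈ 5.89 × 134^0.642 = 5.89 × 23.206 ≈ 136.684 kt.
136.684 × 1.852 ≈ 253.14 km/h → 253 km/h.

253 km/h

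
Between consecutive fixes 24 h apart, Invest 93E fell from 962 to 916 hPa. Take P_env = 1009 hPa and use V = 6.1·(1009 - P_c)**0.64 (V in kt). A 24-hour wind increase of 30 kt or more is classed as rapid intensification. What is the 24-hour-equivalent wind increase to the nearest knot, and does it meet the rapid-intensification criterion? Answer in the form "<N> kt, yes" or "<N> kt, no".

39 kt, yes

V₁: ΔP = 47, V ≈ 6.1 × 47^0.64 ≈ 71.69 kt.
V₂: ΔP = 93, V ≈ 6.1 × 93^0.64 ≈ 110.96 kt.
ΔV over 24 h = 39.27 kt → 24 h equivalent = 39.27 × 24/24 ≈ 39.27 kt.
39 kt ≥ 30 kt ⇒ rapid intensification.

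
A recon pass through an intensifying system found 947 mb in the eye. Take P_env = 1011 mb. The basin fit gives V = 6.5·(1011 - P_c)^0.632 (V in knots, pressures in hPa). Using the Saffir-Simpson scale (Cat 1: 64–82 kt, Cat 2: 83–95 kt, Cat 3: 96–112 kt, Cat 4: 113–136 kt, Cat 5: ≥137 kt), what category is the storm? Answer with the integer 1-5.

2

ΔP = 1011 − 947 = 64 mb.
V ≈ 6.5 × 64^0.632 = 6.5 × 13.85 ≈ 90 kt.
90 kt falls in the Category 2 band.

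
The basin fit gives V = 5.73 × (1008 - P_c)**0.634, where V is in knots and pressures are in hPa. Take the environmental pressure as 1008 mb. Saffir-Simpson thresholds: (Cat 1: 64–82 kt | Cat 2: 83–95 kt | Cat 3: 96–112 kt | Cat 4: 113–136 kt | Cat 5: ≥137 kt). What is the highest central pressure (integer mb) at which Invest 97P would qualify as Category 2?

Category 2 begins at V = 83 kt.
Required ΔP = (83/5.73)^(1/0.634) = 14.485^1.577 ≈ 67.78 mb.
P_c ≤ 1008 − 67.78 = 940.22, so the highest integer P_c is 940 mb.

940 mb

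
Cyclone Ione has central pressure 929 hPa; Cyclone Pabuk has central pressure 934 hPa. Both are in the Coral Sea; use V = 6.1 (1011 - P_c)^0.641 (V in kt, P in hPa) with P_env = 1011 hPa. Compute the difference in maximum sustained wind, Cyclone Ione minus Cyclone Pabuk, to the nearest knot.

4 kt

Cyclone Ione: ΔP = 82; V ≈ 6.1 × 82^0.641 ≈ 102.82 kt.
Cyclone Pabuk: ΔP = 77; V ≈ 6.1 × 77^0.641 ≈ 98.76 kt.
Difference ≈ 102.82 − 98.76 = 4.06 → 4 kt.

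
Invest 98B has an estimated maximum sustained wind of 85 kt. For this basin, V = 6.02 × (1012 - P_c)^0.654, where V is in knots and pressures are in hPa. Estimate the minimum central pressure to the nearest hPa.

ΔP = (V / 6.02)^(1/0.654) = (85/6.02)^1.529.
85/6.02 = 14.120; 14.120^1.529 ≈ 57.30 hPa.
P_c = 1012 − 57.30 = 954.70 ≈ 955 hPa.

955 hPa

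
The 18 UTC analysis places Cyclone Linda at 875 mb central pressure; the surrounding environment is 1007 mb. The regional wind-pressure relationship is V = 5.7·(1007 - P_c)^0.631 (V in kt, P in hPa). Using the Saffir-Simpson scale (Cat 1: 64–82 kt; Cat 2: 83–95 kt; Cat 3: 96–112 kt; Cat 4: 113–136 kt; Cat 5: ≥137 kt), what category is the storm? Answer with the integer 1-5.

4

ΔP = 1007 − 875 = 132 mb.
V ≈ 5.7 × 132^0.631 = 5.7 × 21.78 ≈ 124 kt.
124 kt falls in the Category 4 band.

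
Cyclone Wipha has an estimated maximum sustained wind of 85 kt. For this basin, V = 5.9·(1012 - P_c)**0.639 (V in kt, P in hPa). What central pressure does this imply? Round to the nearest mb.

ΔP = (V / 5.9)^(1/0.639) = (85/5.9)^1.565.
85/5.9 = 14.407; 14.407^1.565 ≈ 65.03 mb.
P_c = 1012 − 65.03 = 946.97 ≈ 947 mb.

947 mb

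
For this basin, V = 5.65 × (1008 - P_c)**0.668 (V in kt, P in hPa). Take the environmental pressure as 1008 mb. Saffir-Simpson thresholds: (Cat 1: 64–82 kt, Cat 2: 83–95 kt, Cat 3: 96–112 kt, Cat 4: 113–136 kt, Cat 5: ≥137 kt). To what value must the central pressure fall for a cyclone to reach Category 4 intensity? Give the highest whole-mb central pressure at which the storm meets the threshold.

919 mb

Category 4 begins at V = 113 kt.
Required ΔP = (113/5.65)^(1/0.668) = 20.000^1.497 ≈ 88.64 mb.
P_c ≤ 1008 − 88.64 = 919.36, so the highest integer P_c is 919 mb.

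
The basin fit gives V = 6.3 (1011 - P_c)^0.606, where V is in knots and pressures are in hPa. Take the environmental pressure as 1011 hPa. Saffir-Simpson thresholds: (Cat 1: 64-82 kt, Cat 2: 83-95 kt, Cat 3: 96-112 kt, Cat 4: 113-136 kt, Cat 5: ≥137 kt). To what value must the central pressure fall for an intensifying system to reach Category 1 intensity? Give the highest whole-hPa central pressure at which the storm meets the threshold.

965 hPa

Category 1 begins at V = 64 kt.
Required ΔP = (64/6.3)^(1/0.606) = 10.159^1.650 ≈ 45.86 hPa.
P_c ≤ 1011 − 45.86 = 965.14, so the highest integer P_c is 965 hPa.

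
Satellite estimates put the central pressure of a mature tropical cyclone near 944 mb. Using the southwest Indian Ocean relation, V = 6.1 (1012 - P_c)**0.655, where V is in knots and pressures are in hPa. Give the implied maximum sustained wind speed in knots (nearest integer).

ΔP = 1012 − 944 = 68 mb.
68^0.655 ≈ 15.860.
V ≈ 6.1 × 15.860 ≈ 96.7 kt.

97 kt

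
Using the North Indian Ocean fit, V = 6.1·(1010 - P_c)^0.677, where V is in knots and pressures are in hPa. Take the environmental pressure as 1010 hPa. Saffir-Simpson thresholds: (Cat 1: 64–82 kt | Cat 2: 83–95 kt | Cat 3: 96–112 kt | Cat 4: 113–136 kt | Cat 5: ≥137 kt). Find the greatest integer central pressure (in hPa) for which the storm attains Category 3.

Category 3 begins at V = 96 kt.
Required ΔP = (96/6.1)^(1/0.677) = 15.738^1.477 ≈ 58.61 hPa.
P_c ≤ 1010 − 58.61 = 951.39, so the highest integer P_c is 951 hPa.

951 hPa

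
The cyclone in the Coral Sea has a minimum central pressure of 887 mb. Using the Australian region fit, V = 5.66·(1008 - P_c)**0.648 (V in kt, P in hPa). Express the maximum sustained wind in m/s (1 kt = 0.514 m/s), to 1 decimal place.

65.1 m/s

ΔP = 1008 − 887 = 121 mb.
V ≈ 5.66 × 121^0.648 = 5.66 × 22.369 ≈ 126.608 kt.
126.608 × 0.514 ≈ 65.08 m/s → 65.1 m/s.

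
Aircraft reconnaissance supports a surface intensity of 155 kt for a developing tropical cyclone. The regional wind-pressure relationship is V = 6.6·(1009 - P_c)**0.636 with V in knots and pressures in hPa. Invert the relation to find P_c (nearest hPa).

ΔP = (V / 6.6)^(1/0.636) = (155/6.6)^1.572.
155/6.6 = 23.485; 23.485^1.572 ≈ 143.00 hPa.
P_c = 1009 − 143.00 = 866.00 ≈ 866 hPa.

866 hPa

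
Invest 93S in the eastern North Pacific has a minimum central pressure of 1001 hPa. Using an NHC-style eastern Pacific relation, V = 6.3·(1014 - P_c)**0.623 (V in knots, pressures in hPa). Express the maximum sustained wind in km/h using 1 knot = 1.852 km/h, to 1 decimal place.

ΔP = 1014 − 1001 = 13 hPa.
V ≈ 6.3 × 13^0.623 = 6.3 × 4.943 ≈ 31.141 kt.
31.141 × 1.852 ≈ 57.67 km/h → 57.7 km/h.

57.7 km/h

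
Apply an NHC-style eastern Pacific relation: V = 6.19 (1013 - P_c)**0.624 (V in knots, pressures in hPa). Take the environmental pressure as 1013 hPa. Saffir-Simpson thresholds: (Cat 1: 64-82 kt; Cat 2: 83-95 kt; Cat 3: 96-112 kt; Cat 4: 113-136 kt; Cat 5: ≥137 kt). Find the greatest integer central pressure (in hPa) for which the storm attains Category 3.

932 hPa

Category 3 begins at V = 96 kt.
Required ΔP = (96/6.19)^(1/0.624) = 15.509^1.603 ≈ 80.91 hPa.
P_c ≤ 1013 − 80.91 = 932.09, so the highest integer P_c is 932 hPa.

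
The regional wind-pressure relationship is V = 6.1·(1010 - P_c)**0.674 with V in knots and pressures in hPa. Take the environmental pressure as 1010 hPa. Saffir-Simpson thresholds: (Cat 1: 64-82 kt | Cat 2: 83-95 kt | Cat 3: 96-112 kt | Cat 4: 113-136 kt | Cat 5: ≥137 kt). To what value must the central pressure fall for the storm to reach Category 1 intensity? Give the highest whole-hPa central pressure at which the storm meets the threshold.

977 hPa

Category 1 begins at V = 64 kt.
Required ΔP = (64/6.1)^(1/0.674) = 10.492^1.484 ≈ 32.71 hPa.
P_c ≤ 1010 − 32.71 = 977.29, so the highest integer P_c is 977 hPa.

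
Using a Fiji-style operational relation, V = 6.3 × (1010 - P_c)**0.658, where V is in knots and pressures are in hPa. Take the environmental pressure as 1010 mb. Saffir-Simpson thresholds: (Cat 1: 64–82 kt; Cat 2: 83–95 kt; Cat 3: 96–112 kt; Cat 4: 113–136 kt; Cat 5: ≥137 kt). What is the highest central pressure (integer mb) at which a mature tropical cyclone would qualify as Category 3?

Category 3 begins at V = 96 kt.
Required ΔP = (96/6.3)^(1/0.658) = 15.238^1.520 ≈ 62.77 mb.
P_c ≤ 1010 − 62.77 = 947.23, so the highest integer P_c is 947 mb.

947 mb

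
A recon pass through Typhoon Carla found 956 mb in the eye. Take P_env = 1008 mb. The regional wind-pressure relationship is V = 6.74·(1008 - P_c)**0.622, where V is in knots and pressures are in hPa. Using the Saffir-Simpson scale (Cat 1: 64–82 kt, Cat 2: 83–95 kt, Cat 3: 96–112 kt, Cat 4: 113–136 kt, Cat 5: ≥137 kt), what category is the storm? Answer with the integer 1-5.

1

ΔP = 1008 − 956 = 52 mb.
V ≈ 6.74 × 52^0.622 = 6.74 × 11.68 ≈ 79 kt.
79 kt falls in the Category 1 band.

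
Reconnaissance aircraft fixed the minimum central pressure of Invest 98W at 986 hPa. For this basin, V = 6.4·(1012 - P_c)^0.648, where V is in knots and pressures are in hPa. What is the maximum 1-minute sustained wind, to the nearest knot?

53 kt

ΔP = 1012 − 986 = 26 hPa.
26^0.648 ≈ 8.259.
V ≈ 6.4 × 8.259 ≈ 52.9 kt.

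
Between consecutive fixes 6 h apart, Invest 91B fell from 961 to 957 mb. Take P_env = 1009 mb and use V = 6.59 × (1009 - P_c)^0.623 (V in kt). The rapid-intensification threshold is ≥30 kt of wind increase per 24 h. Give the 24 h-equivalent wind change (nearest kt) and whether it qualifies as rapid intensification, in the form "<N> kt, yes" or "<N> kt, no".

V₁: ΔP = 48, V ≈ 6.59 × 48^0.623 ≈ 73.50 kt.
V₂: ΔP = 52, V ≈ 6.59 × 52^0.623 ≈ 77.26 kt.
ΔV over 6 h = 3.76 kt → 24 h equivalent = 3.76 × 24/6 ≈ 15.04 kt.
15 kt < 30 kt ⇒ not rapid intensification.

15 kt, no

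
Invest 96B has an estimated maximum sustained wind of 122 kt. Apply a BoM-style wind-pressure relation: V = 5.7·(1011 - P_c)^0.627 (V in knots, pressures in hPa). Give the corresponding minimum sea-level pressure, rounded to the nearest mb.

ΔP = (V / 5.7)^(1/0.627) = (122/5.7)^1.595.
122/5.7 = 21.404; 21.404^1.595 ≈ 132.43 mb.
P_c = 1011 − 132.43 = 878.57 ≈ 879 mb.

879 mb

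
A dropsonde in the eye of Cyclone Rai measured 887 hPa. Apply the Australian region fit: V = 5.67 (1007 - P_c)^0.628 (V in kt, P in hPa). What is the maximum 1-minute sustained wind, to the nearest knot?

ΔP = 1007 − 887 = 120 hPa.
120^0.628 ≈ 20.217.
V ≈ 5.67 × 20.217 ≈ 114.6 kt.

115 kt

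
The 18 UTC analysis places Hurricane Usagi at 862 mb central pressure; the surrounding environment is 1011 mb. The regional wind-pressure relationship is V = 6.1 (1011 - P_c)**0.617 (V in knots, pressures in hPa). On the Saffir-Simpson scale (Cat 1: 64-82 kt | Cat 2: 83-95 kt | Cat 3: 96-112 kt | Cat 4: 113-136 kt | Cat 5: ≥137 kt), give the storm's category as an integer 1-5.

ΔP = 1011 − 862 = 149 mb.
V ≈ 6.1 × 149^0.617 = 6.1 × 21.92 ≈ 134 kt.
134 kt falls in the Category 4 band.

4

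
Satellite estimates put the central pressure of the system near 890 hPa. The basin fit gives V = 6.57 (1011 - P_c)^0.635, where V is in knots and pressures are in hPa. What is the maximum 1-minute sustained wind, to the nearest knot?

ΔP = 1011 − 890 = 121 hPa.
121^0.635 ≈ 21.017.
V ≈ 6.57 × 21.017 ≈ 138.1 kt.

138 kt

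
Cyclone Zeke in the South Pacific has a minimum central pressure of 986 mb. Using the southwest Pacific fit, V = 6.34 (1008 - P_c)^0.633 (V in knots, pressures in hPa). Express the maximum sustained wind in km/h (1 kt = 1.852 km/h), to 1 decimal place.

ΔP = 1008 − 986 = 22 mb.
V ≈ 6.34 × 22^0.633 = 6.34 × 7.075 ≈ 44.858 kt.
44.858 × 1.852 ≈ 83.08 km/h → 83.1 km/h.

83.1 km/h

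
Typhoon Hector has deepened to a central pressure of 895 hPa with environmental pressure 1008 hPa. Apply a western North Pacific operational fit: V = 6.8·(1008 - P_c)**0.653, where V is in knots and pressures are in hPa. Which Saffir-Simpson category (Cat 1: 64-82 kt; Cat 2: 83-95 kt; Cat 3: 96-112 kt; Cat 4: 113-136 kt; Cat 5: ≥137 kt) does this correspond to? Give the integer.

5

ΔP = 1008 − 895 = 113 hPa.
V ≈ 6.8 × 113^0.653 = 6.8 × 21.91 ≈ 149 kt.
149 kt falls in the Category 5 band.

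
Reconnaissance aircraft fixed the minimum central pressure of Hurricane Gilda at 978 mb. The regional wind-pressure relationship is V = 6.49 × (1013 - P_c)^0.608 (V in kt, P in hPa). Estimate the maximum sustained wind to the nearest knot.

56 kt

ΔP = 1013 − 978 = 35 mb.
35^0.608 ≈ 8.685.
V ≈ 6.49 × 8.685 ≈ 56.4 kt.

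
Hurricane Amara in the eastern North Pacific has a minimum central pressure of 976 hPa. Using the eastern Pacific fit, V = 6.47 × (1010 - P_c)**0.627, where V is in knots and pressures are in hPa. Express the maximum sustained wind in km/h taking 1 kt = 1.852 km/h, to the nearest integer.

109 km/h

ΔP = 1010 − 976 = 34 hPa.
V ≈ 6.47 × 34^0.627 = 6.47 × 9.125 ≈ 59.039 kt.
59.039 × 1.852 ≈ 109.34 km/h → 109 km/h.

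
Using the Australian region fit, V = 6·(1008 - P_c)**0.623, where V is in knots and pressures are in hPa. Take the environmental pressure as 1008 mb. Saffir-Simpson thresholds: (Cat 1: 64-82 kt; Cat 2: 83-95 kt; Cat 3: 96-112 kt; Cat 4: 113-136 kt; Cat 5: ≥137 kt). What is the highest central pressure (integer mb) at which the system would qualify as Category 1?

Category 1 begins at V = 64 kt.
Required ΔP = (64/6)^(1/0.623) = 10.667^1.605 ≈ 44.68 mb.
P_c ≤ 1008 − 44.68 = 963.32, so the highest integer P_c is 963 mb.

963 mb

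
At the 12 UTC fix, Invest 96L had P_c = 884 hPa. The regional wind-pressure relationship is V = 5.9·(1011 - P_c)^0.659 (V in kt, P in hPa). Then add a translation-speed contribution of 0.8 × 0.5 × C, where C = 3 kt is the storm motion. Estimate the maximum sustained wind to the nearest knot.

145 kt

ΔP = 1011 − 884 = 127 hPa.
127^0.659 ≈ 24.345.
V ≈ 5.9 × 24.345 ≈ 143.6 kt.
Translation term: 0.8 × 0.5 × 3 = 1.2 kt.
Corrected V ≈ 144.8 kt → 145 kt.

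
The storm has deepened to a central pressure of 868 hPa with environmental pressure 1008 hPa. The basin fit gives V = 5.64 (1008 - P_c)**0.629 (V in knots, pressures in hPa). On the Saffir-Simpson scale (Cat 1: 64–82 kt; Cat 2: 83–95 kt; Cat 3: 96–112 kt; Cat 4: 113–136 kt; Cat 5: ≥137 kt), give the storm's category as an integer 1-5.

4

ΔP = 1008 − 868 = 140 hPa.
V ≈ 5.64 × 140^0.629 = 5.64 × 22.38 ≈ 126 kt.
126 kt falls in the Category 4 band.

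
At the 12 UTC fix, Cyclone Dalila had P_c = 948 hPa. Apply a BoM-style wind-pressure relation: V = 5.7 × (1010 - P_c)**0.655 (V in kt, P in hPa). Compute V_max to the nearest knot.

85 kt

ΔP = 1010 − 948 = 62 hPa.
62^0.655 ≈ 14.929.
V ≈ 5.7 × 14.929 ≈ 85.1 kt.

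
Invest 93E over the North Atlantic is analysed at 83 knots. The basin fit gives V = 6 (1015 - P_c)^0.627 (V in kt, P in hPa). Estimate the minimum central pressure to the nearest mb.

ΔP = (V / 6)^(1/0.627) = (83/6)^1.595.
83/6 = 13.833; 13.833^1.595 ≈ 66.02 mb.
P_c = 1015 − 66.02 = 948.98 ≈ 949 mb.

949 mb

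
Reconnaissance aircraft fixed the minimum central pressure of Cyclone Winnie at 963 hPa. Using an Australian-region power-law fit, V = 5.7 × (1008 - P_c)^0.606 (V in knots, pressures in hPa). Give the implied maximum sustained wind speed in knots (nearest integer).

ΔP = 1008 − 963 = 45 hPa.
45^0.606 ≈ 10.043.
V ≈ 5.7 × 10.043 ≈ 57.2 kt.

57 kt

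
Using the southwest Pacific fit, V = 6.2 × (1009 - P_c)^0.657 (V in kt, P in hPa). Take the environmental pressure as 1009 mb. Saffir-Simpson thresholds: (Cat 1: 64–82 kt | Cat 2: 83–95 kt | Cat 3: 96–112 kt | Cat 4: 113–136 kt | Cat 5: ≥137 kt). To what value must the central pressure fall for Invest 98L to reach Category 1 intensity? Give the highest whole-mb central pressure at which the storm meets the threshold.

Category 1 begins at V = 64 kt.
Required ΔP = (64/6.2)^(1/0.657) = 10.323^1.522 ≈ 34.92 mb.
P_c ≤ 1009 − 34.92 = 974.08, so the highest integer P_c is 974 mb.

974 mb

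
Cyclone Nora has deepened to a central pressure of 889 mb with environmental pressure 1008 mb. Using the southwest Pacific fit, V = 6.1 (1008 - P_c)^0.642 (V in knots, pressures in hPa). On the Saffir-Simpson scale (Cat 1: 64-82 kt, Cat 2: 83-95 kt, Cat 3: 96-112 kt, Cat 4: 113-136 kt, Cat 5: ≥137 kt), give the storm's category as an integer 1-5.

4

ΔP = 1008 − 889 = 119 mb.
V ≈ 6.1 × 119^0.642 = 6.1 × 21.50 ≈ 131 kt.
131 kt falls in the Category 4 band.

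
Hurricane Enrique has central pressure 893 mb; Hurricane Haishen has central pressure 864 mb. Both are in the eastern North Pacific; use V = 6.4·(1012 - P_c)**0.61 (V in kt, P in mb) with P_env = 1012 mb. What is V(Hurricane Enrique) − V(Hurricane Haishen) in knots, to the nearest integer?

-17 kt

Hurricane Enrique: ΔP = 119; V ≈ 6.4 × 119^0.61 ≈ 118.10 kt.
Hurricane Haishen: ΔP = 148; V ≈ 6.4 × 148^0.61 ≈ 134.91 kt.
Difference ≈ 118.10 − 134.91 = -16.81 → -17 kt.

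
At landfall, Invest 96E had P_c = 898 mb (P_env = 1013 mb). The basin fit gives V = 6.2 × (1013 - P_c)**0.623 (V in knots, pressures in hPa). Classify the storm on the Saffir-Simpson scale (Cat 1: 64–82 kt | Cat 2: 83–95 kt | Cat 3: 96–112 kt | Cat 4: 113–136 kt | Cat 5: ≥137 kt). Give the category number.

4

ΔP = 1013 − 898 = 115 mb.
V ≈ 6.2 × 115^0.623 = 6.2 × 19.22 ≈ 119 kt.
119 kt falls in the Category 4 band.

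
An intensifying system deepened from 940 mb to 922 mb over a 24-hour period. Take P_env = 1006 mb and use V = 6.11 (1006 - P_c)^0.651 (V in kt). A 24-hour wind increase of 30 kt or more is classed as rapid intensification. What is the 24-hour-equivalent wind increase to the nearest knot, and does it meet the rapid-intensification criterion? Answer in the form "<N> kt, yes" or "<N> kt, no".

16 kt, no

V₁: ΔP = 66, V ≈ 6.11 × 66^0.651 ≈ 93.45 kt.
V₂: ΔP = 84, V ≈ 6.11 × 84^0.651 ≈ 109.33 kt.
ΔV over 24 h = 15.88 kt → 24 h equivalent = 15.88 × 24/24 ≈ 15.88 kt.
16 kt < 30 kt ⇒ not rapid intensification.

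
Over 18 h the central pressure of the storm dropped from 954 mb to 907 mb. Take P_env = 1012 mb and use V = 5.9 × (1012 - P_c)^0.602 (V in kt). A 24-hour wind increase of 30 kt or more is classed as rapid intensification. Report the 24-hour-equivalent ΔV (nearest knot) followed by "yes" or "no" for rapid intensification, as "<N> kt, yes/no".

39 kt, yes

V₁: ΔP = 58, V ≈ 5.9 × 58^0.602 ≈ 67.99 kt.
V₂: ΔP = 105, V ≈ 5.9 × 105^0.602 ≈ 97.19 kt.
ΔV over 18 h = 29.20 kt → 24 h equivalent = 29.20 × 24/18 ≈ 38.93 kt.
39 kt ≥ 30 kt ⇒ rapid intensification.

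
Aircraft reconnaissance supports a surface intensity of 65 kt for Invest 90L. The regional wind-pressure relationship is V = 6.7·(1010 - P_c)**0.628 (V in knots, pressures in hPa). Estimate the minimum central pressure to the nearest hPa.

973 hPa

ΔP = (V / 6.7)^(1/0.628) = (65/6.7)^1.592.
65/6.7 = 9.701; 9.701^1.592 ≈ 37.27 hPa.
P_c = 1010 − 37.27 = 972.73 ≈ 973 hPa.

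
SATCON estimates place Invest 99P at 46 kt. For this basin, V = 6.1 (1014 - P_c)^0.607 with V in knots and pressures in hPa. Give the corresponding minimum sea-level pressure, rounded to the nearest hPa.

986 hPa

ΔP = (V / 6.1)^(1/0.607) = (46/6.1)^1.647.
46/6.1 = 7.541; 7.541^1.647 ≈ 27.89 hPa.
P_c = 1014 − 27.89 = 986.11 ≈ 986 hPa.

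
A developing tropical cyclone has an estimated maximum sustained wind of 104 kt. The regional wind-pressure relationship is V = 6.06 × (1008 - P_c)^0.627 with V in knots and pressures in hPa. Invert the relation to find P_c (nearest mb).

ΔP = (V / 6.06)^(1/0.627) = (104/6.06)^1.595.
104/6.06 = 17.162; 17.162^1.595 ≈ 93.11 mb.
P_c = 1008 − 93.11 = 914.89 ≈ 915 mb.

915 mb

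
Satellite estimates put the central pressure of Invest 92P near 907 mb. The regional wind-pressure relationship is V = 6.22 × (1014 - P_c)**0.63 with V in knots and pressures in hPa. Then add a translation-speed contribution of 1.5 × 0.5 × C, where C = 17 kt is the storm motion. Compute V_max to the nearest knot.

ΔP = 1014 − 907 = 107 mb.
107^0.63 ≈ 18.989.
V ≈ 6.22 × 18.989 ≈ 118.1 kt.
Translation term: 1.5 × 0.5 × 17 = 12.75 kt.
Corrected V ≈ 130.85 kt → 131 kt.

131 kt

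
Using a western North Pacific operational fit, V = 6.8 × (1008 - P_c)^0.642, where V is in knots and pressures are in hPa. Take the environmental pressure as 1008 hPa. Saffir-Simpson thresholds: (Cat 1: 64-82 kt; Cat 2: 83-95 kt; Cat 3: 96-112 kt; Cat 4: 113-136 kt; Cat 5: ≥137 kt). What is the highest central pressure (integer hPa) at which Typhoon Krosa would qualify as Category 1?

975 hPa

Category 1 begins at V = 64 kt.
Required ΔP = (64/6.8)^(1/0.642) = 9.412^1.558 ≈ 32.86 hPa.
P_c ≤ 1008 − 32.86 = 975.14, so the highest integer P_c is 975 hPa.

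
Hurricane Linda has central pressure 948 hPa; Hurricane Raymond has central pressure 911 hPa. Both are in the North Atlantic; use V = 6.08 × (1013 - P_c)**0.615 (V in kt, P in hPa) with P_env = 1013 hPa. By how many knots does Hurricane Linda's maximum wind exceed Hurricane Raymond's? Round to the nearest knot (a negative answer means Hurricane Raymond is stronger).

-25 kt

Hurricane Linda: ΔP = 65; V ≈ 6.08 × 65^0.615 ≈ 79.22 kt.
Hurricane Raymond: ΔP = 102; V ≈ 6.08 × 102^0.615 ≈ 104.52 kt.
Difference ≈ 79.22 − 104.52 = -25.30 → -25 kt.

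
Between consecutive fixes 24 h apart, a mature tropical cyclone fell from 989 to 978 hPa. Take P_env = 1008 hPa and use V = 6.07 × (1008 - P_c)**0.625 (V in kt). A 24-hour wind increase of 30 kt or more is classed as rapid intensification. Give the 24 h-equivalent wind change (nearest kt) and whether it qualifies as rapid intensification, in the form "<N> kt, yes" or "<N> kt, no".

V₁: ΔP = 19, V ≈ 6.07 × 19^0.625 ≈ 38.23 kt.
V₂: ΔP = 30, V ≈ 6.07 × 30^0.625 ≈ 50.86 kt.
ΔV over 24 h = 12.63 kt → 24 h equivalent = 12.63 × 24/24 ≈ 12.63 kt.
13 kt < 30 kt ⇒ not rapid intensification.

13 kt, no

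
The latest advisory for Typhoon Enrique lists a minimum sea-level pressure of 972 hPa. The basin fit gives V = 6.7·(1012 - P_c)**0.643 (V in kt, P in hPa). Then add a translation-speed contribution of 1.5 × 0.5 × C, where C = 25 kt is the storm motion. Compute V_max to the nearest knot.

ΔP = 1012 − 972 = 40 hPa.
40^0.643 ≈ 10.718.
V ≈ 6.7 × 10.718 ≈ 71.8 kt.
Translation term: 1.5 × 0.5 × 25 = 18.75 kt.
Corrected V ≈ 90.55 kt → 91 kt.

91 kt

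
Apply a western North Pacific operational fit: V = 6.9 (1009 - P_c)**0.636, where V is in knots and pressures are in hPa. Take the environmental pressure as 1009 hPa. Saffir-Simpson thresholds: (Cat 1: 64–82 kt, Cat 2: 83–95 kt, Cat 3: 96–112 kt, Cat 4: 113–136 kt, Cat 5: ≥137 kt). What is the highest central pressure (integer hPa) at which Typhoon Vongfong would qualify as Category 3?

Category 3 begins at V = 96 kt.
Required ΔP = (96/6.9)^(1/0.636) = 13.913^1.572 ≈ 62.78 hPa.
P_c ≤ 1009 − 62.78 = 946.22, so the highest integer P_c is 946 hPa.

946 hPa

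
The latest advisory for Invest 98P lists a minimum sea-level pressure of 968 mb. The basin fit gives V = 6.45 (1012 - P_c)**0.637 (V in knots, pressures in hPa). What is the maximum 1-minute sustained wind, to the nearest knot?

72 kt

ΔP = 1012 − 968 = 44 mb.
44^0.637 ≈ 11.140.
V ≈ 6.45 × 11.140 ≈ 71.9 kt.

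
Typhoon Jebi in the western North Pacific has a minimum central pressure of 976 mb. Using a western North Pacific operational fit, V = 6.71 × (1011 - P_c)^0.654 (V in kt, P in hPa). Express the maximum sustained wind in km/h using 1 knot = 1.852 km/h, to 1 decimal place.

ΔP = 1011 − 976 = 35 mb.
V ≈ 6.71 × 35^0.654 = 6.71 × 10.229 ≈ 68.635 kt.
68.635 × 1.852 ≈ 127.11 km/h → 127.1 km/h.

127.1 km/h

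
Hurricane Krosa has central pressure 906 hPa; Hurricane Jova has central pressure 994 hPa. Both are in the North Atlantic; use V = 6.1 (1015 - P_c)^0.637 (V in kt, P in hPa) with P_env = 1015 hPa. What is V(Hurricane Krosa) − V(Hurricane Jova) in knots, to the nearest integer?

79 kt

Hurricane Krosa: ΔP = 109; V ≈ 6.1 × 109^0.637 ≈ 121.11 kt.
Hurricane Jova: ΔP = 21; V ≈ 6.1 × 21^0.637 ≈ 42.42 kt.
Difference ≈ 121.11 − 42.42 = 78.69 → 79 kt.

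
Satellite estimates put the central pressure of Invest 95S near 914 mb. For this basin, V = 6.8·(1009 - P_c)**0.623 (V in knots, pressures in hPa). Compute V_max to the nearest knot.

116 kt

ΔP = 1009 − 914 = 95 mb.
95^0.623 ≈ 17.066.
V ≈ 6.8 × 17.066 ≈ 116.0 kt.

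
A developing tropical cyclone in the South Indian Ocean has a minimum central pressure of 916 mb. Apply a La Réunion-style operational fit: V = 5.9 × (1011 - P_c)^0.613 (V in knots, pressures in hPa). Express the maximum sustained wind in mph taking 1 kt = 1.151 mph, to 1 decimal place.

ΔP = 1011 − 916 = 95 mb.
V ≈ 5.9 × 95^0.613 = 5.9 × 16.306 ≈ 96.205 kt.
96.205 × 1.151 ≈ 110.73 mph → 110.7 mph.

110.7 mph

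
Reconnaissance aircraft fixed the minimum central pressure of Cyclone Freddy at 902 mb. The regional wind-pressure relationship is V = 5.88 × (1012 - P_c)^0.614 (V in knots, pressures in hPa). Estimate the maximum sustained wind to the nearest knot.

105 kt

ΔP = 1012 − 902 = 110 mb.
110^0.614 ≈ 17.923.
V ≈ 5.88 × 17.923 ≈ 105.4 kt.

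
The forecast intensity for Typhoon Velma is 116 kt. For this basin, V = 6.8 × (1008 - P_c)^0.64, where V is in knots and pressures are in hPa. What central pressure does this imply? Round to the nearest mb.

ΔP = (V / 6.8)^(1/0.64) = (116/6.8)^1.562.
116/6.8 = 17.059; 17.059^1.562 ≈ 84.12 mb.
P_c = 1008 − 84.12 = 923.88 ≈ 924 mb.

924 mb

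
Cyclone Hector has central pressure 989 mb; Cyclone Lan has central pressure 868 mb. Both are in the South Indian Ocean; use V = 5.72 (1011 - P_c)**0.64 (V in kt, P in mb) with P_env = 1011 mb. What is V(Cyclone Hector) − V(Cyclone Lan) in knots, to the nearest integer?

-96 kt

Cyclone Hector: ΔP = 22; V ≈ 5.72 × 22^0.64 ≈ 41.36 kt.
Cyclone Lan: ΔP = 143; V ≈ 5.72 × 143^0.64 ≈ 137.03 kt.
Difference ≈ 41.36 − 137.03 = -95.67 → -96 kt.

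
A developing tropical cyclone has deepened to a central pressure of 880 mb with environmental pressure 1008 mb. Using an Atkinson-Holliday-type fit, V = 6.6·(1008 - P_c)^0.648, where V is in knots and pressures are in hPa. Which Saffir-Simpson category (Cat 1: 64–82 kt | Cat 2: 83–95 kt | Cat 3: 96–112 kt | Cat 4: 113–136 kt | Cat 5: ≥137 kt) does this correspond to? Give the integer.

ΔP = 1008 − 880 = 128 mb.
V ≈ 6.6 × 128^0.648 = 6.6 × 23.20 ≈ 153 kt.
153 kt falls in the Category 5 band.

5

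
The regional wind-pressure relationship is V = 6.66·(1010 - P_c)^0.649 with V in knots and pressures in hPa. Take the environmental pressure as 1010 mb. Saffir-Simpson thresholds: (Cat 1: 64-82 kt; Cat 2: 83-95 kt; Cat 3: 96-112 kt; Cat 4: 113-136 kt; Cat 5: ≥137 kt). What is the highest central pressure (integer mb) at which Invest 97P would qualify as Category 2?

961 mb

Category 2 begins at V = 83 kt.
Required ΔP = (83/6.66)^(1/0.649) = 12.462^1.541 ≈ 48.77 mb.
P_c ≤ 1010 − 48.77 = 961.23, so the highest integer P_c is 961 mb.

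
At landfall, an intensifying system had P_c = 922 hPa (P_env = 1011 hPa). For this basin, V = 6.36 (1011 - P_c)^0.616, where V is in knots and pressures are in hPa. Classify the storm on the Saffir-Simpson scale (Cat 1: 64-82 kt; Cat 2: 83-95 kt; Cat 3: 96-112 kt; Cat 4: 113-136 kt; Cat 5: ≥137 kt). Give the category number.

3

ΔP = 1011 − 922 = 89 hPa.
V ≈ 6.36 × 89^0.616 = 6.36 × 15.88 ≈ 101 kt.
101 kt falls in the Category 3 band.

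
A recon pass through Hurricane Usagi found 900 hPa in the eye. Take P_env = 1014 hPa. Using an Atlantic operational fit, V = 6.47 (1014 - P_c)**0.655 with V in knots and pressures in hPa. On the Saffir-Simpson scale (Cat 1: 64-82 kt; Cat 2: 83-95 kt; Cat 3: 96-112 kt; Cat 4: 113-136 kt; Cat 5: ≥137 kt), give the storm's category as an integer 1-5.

ΔP = 1014 − 900 = 114 hPa.
V ≈ 6.47 × 114^0.655 = 6.47 × 22.25 ≈ 144 kt.
144 kt falls in the Category 5 band.

5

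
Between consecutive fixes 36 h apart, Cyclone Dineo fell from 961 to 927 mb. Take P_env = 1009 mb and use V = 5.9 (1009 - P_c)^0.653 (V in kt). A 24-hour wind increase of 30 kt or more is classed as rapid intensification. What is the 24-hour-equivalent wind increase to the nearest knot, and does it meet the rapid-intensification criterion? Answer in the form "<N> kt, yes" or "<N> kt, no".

V₁: ΔP = 48, V ≈ 5.9 × 48^0.653 ≈ 73.91 kt.
V₂: ΔP = 82, V ≈ 5.9 × 82^0.653 ≈ 104.85 kt.
ΔV over 36 h = 30.94 kt → 24 h equivalent = 30.94 × 24/36 ≈ 20.63 kt.
21 kt < 30 kt ⇒ not rapid intensification.

21 kt, no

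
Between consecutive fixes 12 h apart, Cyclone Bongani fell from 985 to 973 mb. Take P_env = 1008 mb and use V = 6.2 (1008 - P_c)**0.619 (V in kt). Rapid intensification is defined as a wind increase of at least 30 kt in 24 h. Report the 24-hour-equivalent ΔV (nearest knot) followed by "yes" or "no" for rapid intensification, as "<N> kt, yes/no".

V₁: ΔP = 23, V ≈ 6.2 × 23^0.619 ≈ 43.18 kt.
V₂: ΔP = 35, V ≈ 6.2 × 35^0.619 ≈ 56.00 kt.
ΔV over 12 h = 12.82 kt → 24 h equivalent = 12.82 × 24/12 ≈ 25.64 kt.
26 kt < 30 kt ⇒ not rapid intensification.

26 kt, no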